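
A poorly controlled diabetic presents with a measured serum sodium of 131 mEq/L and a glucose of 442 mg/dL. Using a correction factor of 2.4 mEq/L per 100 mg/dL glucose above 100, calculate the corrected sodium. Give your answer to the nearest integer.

Corrected Na = measured Na + 2.4 · (glucose − 100)/100
= 131 + 2.4 · (442 − 100)/100
= 131 + 8.2
= 139.2 mEq/L

139 mEq/L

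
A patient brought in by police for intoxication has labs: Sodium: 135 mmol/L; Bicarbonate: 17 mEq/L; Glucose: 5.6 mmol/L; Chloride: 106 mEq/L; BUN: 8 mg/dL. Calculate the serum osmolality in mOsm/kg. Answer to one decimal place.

278.5 mOsm/kg

Calculated osmolality = 2·Na + glucose + BUN/2.8
= 2·135 + 5.6 + 8/2.8
= 270 + 5.60 + 2.86
= 278.46 mOsm/kg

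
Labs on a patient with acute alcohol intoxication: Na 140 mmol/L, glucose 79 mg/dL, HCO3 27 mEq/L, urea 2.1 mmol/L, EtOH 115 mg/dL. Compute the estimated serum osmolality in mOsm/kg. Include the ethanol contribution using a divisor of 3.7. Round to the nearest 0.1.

317.6 mOsm/kg

Calculated osmolality = 2·Na + glucose/18 + urea + ethanol/3.7
= 2·140 + 79/18 + 2.1 + 115/3.7
= 280 + 4.39 + 2.10 + 31.08
= 317.57 mOsm/kg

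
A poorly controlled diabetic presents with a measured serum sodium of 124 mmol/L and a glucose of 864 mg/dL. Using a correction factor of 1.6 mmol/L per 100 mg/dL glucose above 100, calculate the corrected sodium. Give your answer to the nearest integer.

136 mmol/L

Corrected Na = measured Na + 1.6 · (glucose − 100)/100
= 124 + 1.6 · (864 − 100)/100
= 124 + 12.2
= 136.2 mmol/L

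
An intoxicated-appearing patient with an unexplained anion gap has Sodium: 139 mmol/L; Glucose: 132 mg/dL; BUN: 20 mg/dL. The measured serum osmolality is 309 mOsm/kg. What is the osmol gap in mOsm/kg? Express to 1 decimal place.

16.5 mOsm/kg

Calculated osmolality = 2·Na + glucose/18 + BUN/2.8
= 2·139 + 132/18 + 20/2.8
= 278 + 7.33 + 7.14
= 292.47 mOsm/kg ≈ 292.5 mOsm/kg
Osmolar gap = measured − calculated = 309 − 292.5 = 16.5 mOsm/kg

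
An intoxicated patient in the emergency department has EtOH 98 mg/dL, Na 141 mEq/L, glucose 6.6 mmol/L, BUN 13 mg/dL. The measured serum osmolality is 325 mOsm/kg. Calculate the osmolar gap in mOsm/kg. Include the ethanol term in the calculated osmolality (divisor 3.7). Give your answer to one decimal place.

Calculated osmolality = 2·Na + glucose + BUN/2.8 + ethanol/3.7
= 2·141 + 6.6 + 13/2.8 + 98/3.7
= 282 + 6.60 + 4.64 + 26.49
= 319.73 mOsm/kg ≈ 319.7 mOsm/kg
Osmolar gap = measured − calculated = 325 − 319.7 = 5.3 mOsm/kg

5.3 mOsm/kg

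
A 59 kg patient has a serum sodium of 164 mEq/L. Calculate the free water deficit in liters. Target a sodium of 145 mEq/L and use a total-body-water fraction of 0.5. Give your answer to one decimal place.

TBW = 0.5 · 59 = 29.5 L
Free water deficit = TBW · (Na/145 − 1)
= 29.5 · (164/145 − 1)
= 29.5 · 0.131
= 3.86 L

3.9 L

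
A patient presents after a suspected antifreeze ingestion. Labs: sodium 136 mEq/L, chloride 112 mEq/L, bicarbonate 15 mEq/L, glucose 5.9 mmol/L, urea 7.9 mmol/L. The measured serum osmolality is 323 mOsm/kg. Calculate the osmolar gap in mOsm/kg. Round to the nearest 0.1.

37.2 mOsm/kg

Calculated osmolality = 2·Na + glucose + urea
= 2·136 + 5.9 + 7.9
= 272 + 5.90 + 7.90
= 285.8 mOsm/kg ≈ 285.8 mOsm/kg
Osmolar gap = measured − calculated = 323 − 285.8 = 37.2 mOsm/kg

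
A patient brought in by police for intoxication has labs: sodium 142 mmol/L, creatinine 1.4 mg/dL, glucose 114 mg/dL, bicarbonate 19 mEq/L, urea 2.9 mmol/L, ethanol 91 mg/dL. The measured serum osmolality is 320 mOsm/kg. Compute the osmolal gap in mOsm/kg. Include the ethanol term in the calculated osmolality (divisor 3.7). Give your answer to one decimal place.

Calculated osmolality = 2·Na + glucose/18 + urea + ethanol/3.7
= 2·142 + 114/18 + 2.9 + 91/3.7
= 284 + 6.33 + 2.90 + 24.59
= 317.82 mOsm/kg ≈ 317.8 mOsm/kg
Osmolar gap = measured − calculated = 320 − 317.8 = 2.2 mOsm/kg

2.2 mOsm/kg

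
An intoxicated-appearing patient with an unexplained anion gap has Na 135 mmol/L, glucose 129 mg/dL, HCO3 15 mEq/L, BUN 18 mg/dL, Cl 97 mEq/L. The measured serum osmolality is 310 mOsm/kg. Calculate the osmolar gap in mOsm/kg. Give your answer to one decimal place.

Calculated osmolality = 2·Na + glucose/18 + BUN/2.8
= 2·135 + 129/18 + 18/2.8
= 270 + 7.17 + 6.43
= 283.6 mOsm/kg ≈ 283.6 mOsm/kg
Osmolar gap = measured − calculated = 310 − 283.6 = 26.4 mOsm/kg

26.4 mOsm/kg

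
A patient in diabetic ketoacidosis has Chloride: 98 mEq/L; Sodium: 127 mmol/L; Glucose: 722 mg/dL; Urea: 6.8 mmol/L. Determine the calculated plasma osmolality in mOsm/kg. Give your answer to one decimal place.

300.9 mOsm/kg

Calculated osmolality = 2·Na + glucose/18 + urea
= 2·127 + 722/18 + 6.8
= 254 + 40.11 + 6.80
= 300.91 mOsm/kg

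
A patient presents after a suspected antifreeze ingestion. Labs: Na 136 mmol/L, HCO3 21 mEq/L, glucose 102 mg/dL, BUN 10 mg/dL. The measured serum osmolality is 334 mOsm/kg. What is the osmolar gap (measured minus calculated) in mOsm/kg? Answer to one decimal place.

Calculated osmolality = 2·Na + glucose/18 + BUN/2.8
= 2·136 + 102/18 + 10/2.8
= 272 + 5.67 + 3.57
= 281.24 mOsm/kg ≈ 281.2 mOsm/kg
Osmolar gap = measured − calculated = 334 − 281.2 = 52.8 mOsm/kg

52.8 mOsm/kg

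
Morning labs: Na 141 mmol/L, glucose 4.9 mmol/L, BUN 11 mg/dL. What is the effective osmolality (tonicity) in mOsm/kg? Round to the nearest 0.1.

286.9 mOsm/kg

Effective osmolality excludes urea (freely permeant across cell membranes):
2·Na + glucose
= 2·141 + 4.9
= 282 + 4.9
= 286.9 mOsm/kg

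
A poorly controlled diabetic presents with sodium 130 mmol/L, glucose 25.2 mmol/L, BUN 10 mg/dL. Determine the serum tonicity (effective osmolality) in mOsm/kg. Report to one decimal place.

Effective osmolality excludes urea (freely permeant across cell membranes):
2·Na + glucose
= 2·130 + 25.2
= 260 + 25.2
= 285.2 mOsm/kg

285.2 mOsm/kg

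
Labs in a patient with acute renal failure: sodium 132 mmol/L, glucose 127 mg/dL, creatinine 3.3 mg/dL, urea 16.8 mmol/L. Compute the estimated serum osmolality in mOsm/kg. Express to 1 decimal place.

287.9 mOsm/kg

Calculated osmolality = 2·Na + glucose/18 + urea
= 2·132 + 127/18 + 16.8
= 264 + 7.06 + 16.80
= 287.86 mOsm/kg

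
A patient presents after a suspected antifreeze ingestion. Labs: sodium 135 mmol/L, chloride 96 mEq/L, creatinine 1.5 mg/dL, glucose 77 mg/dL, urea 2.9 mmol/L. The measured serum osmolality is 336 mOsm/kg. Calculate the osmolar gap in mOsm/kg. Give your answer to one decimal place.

Calculated osmolality = 2·Na + glucose/18 + urea
= 2·135 + 77/18 + 2.9
= 270 + 4.28 + 2.90
= 277.18 mOsm/kg ≈ 277.2 mOsm/kg
Osmolar gap = measured − calculated = 336 − 277.2 = 58.8 mOsm/kg

58.8 mOsm/kg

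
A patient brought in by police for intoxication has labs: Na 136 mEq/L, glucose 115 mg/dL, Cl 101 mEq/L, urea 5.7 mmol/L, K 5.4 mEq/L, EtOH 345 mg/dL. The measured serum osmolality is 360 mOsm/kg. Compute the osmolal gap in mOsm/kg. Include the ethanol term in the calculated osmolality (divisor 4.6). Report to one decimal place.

0.9 mOsm/kg

Calculated osmolality = 2·Na + glucose/18 + urea + ethanol/4.6
= 2·136 + 115/18 + 5.7 + 345/4.6
= 272 + 6.39 + 5.70 + 75
= 359.09 mOsm/kg ≈ 359.1 mOsm/kg
Osmolar gap = measured − calculated = 360 − 359.1 = 0.9 mOsm/kg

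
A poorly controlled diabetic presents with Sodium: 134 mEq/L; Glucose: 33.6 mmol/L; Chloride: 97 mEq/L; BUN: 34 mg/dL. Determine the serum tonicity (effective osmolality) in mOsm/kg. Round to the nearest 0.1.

301.6 mOsm/kg

Effective osmolality excludes urea (freely permeant across cell membranes):
2·Na + glucose
= 2·134 + 33.6
= 268 + 33.6
= 301.6 mOsm/kg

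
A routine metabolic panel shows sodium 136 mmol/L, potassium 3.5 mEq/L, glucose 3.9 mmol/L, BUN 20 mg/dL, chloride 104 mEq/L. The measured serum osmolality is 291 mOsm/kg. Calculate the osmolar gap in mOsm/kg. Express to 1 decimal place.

8.0 mOsm/kg

Calculated osmolality = 2·Na + glucose + BUN/2.8
= 2·136 + 3.9 + 20/2.8
= 272 + 3.90 + 7.14
= 283.04 mOsm/kg ≈ 283.0 mOsm/kg
Osmolar gap = measured − calculated = 291 − 283.0 = 8.0 mOsm/kg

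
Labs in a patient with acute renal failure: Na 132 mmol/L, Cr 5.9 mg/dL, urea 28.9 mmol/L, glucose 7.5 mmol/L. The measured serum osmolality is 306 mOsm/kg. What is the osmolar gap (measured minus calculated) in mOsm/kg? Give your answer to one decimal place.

5.6 mOsm/kg

Calculated osmolality = 2·Na + glucose + urea
= 2·132 + 7.5 + 28.9
= 264 + 7.50 + 28.90
= 300.4 mOsm/kg ≈ 300.4 mOsm/kg
Osmolar gap = measured − calculated = 306 − 300.4 = 5.6 mOsm/kg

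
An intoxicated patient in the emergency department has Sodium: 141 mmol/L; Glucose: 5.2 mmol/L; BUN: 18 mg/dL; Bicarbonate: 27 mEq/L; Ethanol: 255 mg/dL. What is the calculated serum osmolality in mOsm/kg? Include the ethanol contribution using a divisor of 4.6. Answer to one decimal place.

Calculated osmolality = 2·Na + glucose + BUN/2.8 + ethanol/4.6
= 2·141 + 5.2 + 18/2.8 + 255/4.6
= 282 + 5.20 + 6.43 + 55.43
= 349.06 mOsm/kg

349.1 mOsm/kg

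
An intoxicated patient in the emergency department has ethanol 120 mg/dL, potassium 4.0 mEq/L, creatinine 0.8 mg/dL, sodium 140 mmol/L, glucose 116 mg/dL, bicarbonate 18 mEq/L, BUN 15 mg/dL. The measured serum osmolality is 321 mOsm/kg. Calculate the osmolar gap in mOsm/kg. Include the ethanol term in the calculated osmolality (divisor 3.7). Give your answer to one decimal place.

-3.2 mOsm/kg

Calculated osmolality = 2·Na + glucose/18 + BUN/2.8 + ethanol/3.7
= 2·140 + 116/18 + 15/2.8 + 120/3.7
= 280 + 6.44 + 5.36 + 32.43
= 324.23 mOsm/kg ≈ 324.2 mOsm/kg
Osmolar gap = measured − calculated = 321 − 324.2 = -3.2 mOsm/kg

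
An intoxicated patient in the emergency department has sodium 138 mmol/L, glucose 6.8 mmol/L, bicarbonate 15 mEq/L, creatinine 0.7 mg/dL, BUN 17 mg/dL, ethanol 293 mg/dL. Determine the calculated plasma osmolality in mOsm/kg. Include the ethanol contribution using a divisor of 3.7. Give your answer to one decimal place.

368.1 mOsm/kg

Calculated osmolality = 2·Na + glucose + BUN/2.8 + ethanol/3.7
= 2·138 + 6.8 + 17/2.8 + 293/3.7
= 276 + 6.80 + 6.07 + 79.19
= 368.06 mOsm/kg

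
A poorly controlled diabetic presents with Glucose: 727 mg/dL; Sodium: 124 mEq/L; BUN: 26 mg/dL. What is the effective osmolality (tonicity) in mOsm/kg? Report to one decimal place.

Effective osmolality excludes urea (freely permeant across cell membranes):
2·Na + glucose/18
= 2·124 + 727/18
= 248 + 40.39
= 288.39 mOsm/kg

288.4 mOsm/kg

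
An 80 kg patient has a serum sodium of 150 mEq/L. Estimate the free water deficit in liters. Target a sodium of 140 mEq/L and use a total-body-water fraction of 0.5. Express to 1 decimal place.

2.9 L

TBW = 0.5 · 80 = 40 L
Free water deficit = TBW · (Na/140 − 1)
= 40 · (150/140 − 1)
= 40 · 0.0714
= 2.86 L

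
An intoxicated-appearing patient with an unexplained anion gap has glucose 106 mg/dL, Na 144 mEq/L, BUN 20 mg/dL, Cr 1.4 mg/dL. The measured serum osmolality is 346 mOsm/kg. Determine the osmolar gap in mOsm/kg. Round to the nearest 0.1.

Calculated osmolality = 2·Na + glucose/18 + BUN/2.8
= 2·144 + 106/18 + 20/2.8
= 288 + 5.89 + 7.14
= 301.03 mOsm/kg ≈ 301.0 mOsm/kg
Osmolar gap = measured − calculated = 346 − 301.0 = 45.0 mOsm/kg

45.0 mOsm/kg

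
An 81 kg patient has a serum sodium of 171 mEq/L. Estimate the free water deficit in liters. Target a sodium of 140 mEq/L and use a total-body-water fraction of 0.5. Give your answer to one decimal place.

TBW = 0.5 · 81 = 40.5 L
Free water deficit = TBW · (Na/140 − 1)
= 40.5 · (171/140 − 1)
= 40.5 · 0.2214
= 8.97 L

9.0 L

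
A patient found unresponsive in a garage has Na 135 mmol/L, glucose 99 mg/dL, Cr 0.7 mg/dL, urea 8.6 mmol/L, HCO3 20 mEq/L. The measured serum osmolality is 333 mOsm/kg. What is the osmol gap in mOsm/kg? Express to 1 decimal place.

Calculated osmolality = 2·Na + glucose/18 + urea
= 2·135 + 99/18 + 8.6
= 270 + 5.50 + 8.60
= 284.1 mOsm/kg ≈ 284.1 mOsm/kg
Osmolar gap = measured − calculated = 333 − 284.1 = 48.9 mOsm/kg

48.9 mOsm/kg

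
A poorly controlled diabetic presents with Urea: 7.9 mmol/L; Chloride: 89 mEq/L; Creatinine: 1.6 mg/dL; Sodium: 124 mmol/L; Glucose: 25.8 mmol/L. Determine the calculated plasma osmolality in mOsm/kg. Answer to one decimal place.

Calculated osmolality = 2·Na + glucose + urea
= 2·124 + 25.8 + 7.9
= 248 + 25.80 + 7.90
= 281.7 mOsm/kg

281.7 mOsm/kg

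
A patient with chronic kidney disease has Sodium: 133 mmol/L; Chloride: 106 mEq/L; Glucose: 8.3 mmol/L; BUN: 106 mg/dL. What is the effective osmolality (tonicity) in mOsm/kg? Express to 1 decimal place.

274.3 mOsm/kg

Effective osmolality excludes urea (freely permeant across cell membranes):
2·Na + glucose
= 2·133 + 8.3
= 266 + 8.3
= 274.3 mOsm/kg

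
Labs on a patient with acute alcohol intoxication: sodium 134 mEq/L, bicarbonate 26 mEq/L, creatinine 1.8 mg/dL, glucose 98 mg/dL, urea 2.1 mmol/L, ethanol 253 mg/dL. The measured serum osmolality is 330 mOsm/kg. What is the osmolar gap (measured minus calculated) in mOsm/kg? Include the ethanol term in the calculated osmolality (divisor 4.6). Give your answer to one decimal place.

Calculated osmolality = 2·Na + glucose/18 + urea + ethanol/4.6
= 2·134 + 98/18 + 2.1 + 253/4.6
= 268 + 5.44 + 2.10 + 55
= 330.54 mOsm/kg ≈ 330.5 mOsm/kg
Osmolar gap = measured − calculated = 330 − 330.5 = -0.5 mOsm/kg

-0.5 mOsm/kg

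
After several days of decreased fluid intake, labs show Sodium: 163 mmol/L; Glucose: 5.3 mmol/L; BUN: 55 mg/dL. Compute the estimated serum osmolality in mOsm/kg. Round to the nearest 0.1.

Calculated osmolality = 2·Na + glucose + BUN/2.8
= 2·163 + 5.3 + 55/2.8
= 326 + 5.30 + 19.64
= 350.94 mOsm/kg

350.9 mOsm/kg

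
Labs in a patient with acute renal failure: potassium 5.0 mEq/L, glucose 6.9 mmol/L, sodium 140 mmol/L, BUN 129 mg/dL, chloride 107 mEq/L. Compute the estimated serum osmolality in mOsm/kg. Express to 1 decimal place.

Calculated osmolality = 2·Na + glucose + BUN/2.8
= 2·140 + 6.9 + 129/2.8
= 280 + 6.90 + 46.07
= 332.97 mOsm/kg

333.0 mOsm/kg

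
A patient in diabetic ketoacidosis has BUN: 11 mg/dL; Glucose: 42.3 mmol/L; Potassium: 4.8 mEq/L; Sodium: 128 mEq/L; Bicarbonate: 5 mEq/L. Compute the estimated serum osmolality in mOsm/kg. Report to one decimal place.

302.2 mOsm/kg

Calculated osmolality = 2·Na + glucose + BUN/2.8
= 2·128 + 42.3 + 11/2.8
= 256 + 42.30 + 3.93
= 302.23 mOsm/kg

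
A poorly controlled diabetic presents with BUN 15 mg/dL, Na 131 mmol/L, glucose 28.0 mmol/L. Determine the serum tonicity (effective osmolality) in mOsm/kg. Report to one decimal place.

290.0 mOsm/kg

Effective osmolality excludes urea (freely permeant across cell membranes):
2·Na + glucose
= 2·131 + 28
= 262 + 28
= 290 mOsm/kg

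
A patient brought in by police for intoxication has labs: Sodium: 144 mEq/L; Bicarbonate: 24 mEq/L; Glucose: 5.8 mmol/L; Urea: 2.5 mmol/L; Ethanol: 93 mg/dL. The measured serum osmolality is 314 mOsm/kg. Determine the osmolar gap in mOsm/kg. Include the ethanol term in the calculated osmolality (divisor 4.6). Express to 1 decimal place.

Calculated osmolality = 2·Na + glucose + urea + ethanol/4.6
= 2·144 + 5.8 + 2.5 + 93/4.6
= 288 + 5.80 + 2.50 + 20.22
= 316.52 mOsm/kg ≈ 316.5 mOsm/kg
Osmolar gap = measured − calculated = 314 − 316.5 = -2.5 mOsm/kg

-2.5 mOsm/kg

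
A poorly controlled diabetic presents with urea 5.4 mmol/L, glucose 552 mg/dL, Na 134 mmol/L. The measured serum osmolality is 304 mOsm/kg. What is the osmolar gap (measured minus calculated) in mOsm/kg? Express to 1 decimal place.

Calculated osmolality = 2·Na + glucose/18 + urea
= 2·134 + 552/18 + 5.4
= 268 + 30.67 + 5.40
= 304.07 mOsm/kg ≈ 304.1 mOsm/kg
Osmolar gap = measured − calculated = 304 − 304.1 = -0.1 mOsm/kg

-0.1 mOsm/kg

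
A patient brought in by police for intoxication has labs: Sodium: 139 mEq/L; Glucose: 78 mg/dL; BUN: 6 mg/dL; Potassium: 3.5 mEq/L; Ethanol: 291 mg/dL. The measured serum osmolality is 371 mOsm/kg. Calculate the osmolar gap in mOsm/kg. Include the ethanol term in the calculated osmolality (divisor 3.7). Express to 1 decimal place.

7.9 mOsm/kg

Calculated osmolality = 2·Na + glucose/18 + BUN/2.8 + ethanol/3.7
= 2·139 + 78/18 + 6/2.8 + 291/3.7
= 278 + 4.33 + 2.14 + 78.65
= 363.12 mOsm/kg ≈ 363.1 mOsm/kg
Osmolar gap = measured − calculated = 371 − 363.1 = 7.9 mOsm/kg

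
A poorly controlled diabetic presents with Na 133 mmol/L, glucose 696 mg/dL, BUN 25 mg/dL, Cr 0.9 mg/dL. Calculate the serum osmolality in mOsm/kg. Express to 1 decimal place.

Calculated osmolality = 2·Na + glucose/18 + BUN/2.8
= 2·133 + 696/18 + 25/2.8
= 266 + 38.67 + 8.93
= 313.6 mOsm/kg

313.6 mOsm/kg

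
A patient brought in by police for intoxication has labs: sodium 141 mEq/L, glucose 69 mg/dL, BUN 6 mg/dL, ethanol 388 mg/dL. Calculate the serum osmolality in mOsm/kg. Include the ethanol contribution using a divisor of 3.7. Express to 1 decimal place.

Calculated osmolality = 2·Na + glucose/18 + BUN/2.8 + ethanol/3.7
= 2·141 + 69/18 + 6/2.8 + 388/3.7
= 282 + 3.83 + 2.14 + 104.86
= 392.83 mOsm/kg

392.8 mOsm/kg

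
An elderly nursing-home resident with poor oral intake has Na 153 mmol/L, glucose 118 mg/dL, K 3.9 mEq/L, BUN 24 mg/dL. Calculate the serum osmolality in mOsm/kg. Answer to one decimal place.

Calculated osmolality = 2·Na + glucose/18 + BUN/2.8
= 2·153 + 118/18 + 24/2.8
= 306 + 6.56 + 8.57
= 321.13 mOsm/kg

321.1 mOsm/kg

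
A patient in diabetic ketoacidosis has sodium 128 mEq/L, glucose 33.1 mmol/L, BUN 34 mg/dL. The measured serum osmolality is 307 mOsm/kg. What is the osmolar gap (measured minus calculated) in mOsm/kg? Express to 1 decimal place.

Calculated osmolality = 2·Na + glucose + BUN/2.8
= 2·128 + 33.1 + 34/2.8
= 256 + 33.10 + 12.14
= 301.24 mOsm/kg ≈ 301.2 mOsm/kg
Osmolar gap = measured − calculated = 307 − 301.2 = 5.8 mOsm/kg

5.8 mOsm/kg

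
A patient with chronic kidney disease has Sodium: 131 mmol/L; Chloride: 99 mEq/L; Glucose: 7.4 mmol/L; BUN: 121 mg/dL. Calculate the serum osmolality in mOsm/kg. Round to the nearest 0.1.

312.6 mOsm/kg

Calculated osmolality = 2·Na + glucose + BUN/2.8
= 2·131 + 7.4 + 121/2.8
= 262 + 7.40 + 43.21
= 312.61 mOsm/kg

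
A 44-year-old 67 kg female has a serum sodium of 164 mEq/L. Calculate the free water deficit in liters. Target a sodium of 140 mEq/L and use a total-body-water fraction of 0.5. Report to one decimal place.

5.7 L

TBW = 0.5 · 67 = 33.5 L
Free water deficit = TBW · (Na/140 − 1)
= 33.5 · (164/140 − 1)
= 33.5 · 0.1714
= 5.74 L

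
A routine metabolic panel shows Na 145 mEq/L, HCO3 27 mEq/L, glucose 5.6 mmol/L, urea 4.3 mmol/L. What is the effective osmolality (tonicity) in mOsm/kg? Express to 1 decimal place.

295.6 mOsm/kg

Effective osmolality excludes urea (freely permeant across cell membranes):
2·Na + glucose
= 2·145 + 5.6
= 290 + 5.6
= 295.6 mOsm/kg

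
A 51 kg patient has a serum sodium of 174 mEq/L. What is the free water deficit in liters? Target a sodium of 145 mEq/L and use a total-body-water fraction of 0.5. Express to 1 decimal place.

TBW = 0.5 · 51 = 25.5 L
Free water deficit = TBW · (Na/145 − 1)
= 25.5 · (174/145 − 1)
= 25.5 · 0.2
= 5.1 L

5.1 L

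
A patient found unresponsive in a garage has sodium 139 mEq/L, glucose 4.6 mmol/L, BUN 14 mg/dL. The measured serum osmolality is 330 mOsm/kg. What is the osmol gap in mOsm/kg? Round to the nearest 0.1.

Calculated osmolality = 2·Na + glucose + BUN/2.8
= 2·139 + 4.6 + 14/2.8
= 278 + 4.60 + 5
= 287.6 mOsm/kg ≈ 287.6 mOsm/kg
Osmolar gap = measured − calculated = 330 − 287.6 = 42.4 mOsm/kg

42.4 mOsm/kg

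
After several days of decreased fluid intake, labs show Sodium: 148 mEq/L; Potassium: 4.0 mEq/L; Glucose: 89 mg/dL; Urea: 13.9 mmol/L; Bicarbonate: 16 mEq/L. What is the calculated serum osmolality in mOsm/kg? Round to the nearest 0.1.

Calculated osmolality = 2·Na + glucose/18 + urea
= 2·148 + 89/18 + 13.9
= 296 + 4.94 + 13.90
= 314.84 mOsm/kg

314.8 mOsm/kg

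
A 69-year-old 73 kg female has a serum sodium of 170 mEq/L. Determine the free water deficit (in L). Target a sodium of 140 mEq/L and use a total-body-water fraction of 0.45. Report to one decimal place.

7.0 L

TBW = 0.45 · 73 = 32.85 L
Free water deficit = TBW · (Na/140 − 1)
= 32.85 · (170/140 − 1)
= 32.85 · 0.2143
= 7.04 L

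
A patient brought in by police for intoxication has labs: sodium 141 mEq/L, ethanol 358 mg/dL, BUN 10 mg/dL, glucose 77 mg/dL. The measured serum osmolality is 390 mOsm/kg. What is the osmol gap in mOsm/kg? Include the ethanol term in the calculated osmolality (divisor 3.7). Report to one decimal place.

Calculated osmolality = 2·Na + glucose/18 + BUN/2.8 + ethanol/3.7
= 2·141 + 77/18 + 10/2.8 + 358/3.7
= 282 + 4.28 + 3.57 + 96.76
= 386.61 mOsm/kg ≈ 386.6 mOsm/kg
Osmolar gap = measured − calculated = 390 − 386.6 = 3.4 mOsm/kg

3.4 mOsm/kg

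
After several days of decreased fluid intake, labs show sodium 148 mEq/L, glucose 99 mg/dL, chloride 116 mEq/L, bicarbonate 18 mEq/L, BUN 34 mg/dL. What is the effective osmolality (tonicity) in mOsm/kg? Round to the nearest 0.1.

301.5 mOsm/kg

Effective osmolality excludes urea (freely permeant across cell membranes):
2·Na + glucose/18
= 2·148 + 99/18
= 296 + 5.5
= 301.5 mOsm/kg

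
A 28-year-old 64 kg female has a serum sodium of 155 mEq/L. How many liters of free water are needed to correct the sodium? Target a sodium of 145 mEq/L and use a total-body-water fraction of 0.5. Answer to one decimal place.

2.2 L

TBW = 0.5 · 64 = 32 L
Free water deficit = TBW · (Na/145 − 1)
= 32 · (155/145 − 1)
= 32 · 0.069
= 2.21 L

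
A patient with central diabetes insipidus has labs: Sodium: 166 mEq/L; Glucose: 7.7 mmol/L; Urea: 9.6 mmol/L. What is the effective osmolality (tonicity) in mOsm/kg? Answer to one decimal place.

339.7 mOsm/kg

Effective osmolality excludes urea (freely permeant across cell membranes):
2·Na + glucose
= 2·166 + 7.7
= 332 + 7.7
= 339.7 mOsm/kg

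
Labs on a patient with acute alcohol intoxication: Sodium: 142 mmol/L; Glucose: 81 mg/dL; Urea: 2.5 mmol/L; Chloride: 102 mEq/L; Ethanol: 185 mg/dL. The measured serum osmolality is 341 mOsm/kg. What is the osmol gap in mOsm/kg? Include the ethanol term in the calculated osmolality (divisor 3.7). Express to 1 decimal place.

Calculated osmolality = 2·Na + glucose/18 + urea + ethanol/3.7
= 2·142 + 81/18 + 2.5 + 185/3.7
= 284 + 4.50 + 2.50 + 50
= 341 mOsm/kg ≈ 341.0 mOsm/kg
Osmolar gap = measured − calculated = 341 − 341.0 = 0.0 mOsm/kg

0.0 mOsm/kg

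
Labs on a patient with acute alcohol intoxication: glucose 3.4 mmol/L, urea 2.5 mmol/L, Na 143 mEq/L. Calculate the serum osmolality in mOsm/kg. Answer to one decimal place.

291.9 mOsm/kg

Calculated osmolality = 2·Na + glucose + urea
= 2·143 + 3.4 + 2.5
= 286 + 3.40 + 2.50
= 291.9 mOsm/kg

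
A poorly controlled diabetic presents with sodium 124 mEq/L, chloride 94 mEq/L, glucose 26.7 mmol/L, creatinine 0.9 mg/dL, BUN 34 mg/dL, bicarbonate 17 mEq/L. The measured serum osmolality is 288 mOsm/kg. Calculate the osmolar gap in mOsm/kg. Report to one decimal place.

Calculated osmolality = 2·Na + glucose + BUN/2.8
= 2·124 + 26.7 + 34/2.8
= 248 + 26.70 + 12.14
= 286.84 mOsm/kg ≈ 286.8 mOsm/kg
Osmolar gap = measured − calculated = 288 − 286.8 = 1.2 mOsm/kg

1.2 mOsm/kg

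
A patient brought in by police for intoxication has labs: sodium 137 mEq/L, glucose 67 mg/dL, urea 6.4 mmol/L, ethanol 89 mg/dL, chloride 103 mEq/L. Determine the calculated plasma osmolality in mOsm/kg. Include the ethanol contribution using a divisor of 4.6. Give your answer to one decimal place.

Calculated osmolality = 2·Na + glucose/18 + urea + ethanol/4.6
= 2·137 + 67/18 + 6.4 + 89/4.6
= 274 + 3.72 + 6.40 + 19.35
= 303.47 mOsm/kg

303.5 mOsm/kg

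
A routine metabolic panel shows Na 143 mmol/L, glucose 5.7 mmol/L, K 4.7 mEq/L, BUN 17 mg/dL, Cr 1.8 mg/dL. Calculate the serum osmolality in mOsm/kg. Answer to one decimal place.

Calculated osmolality = 2·Na + glucose + BUN/2.8
= 2·143 + 5.7 + 17/2.8
= 286 + 5.70 + 6.07
= 297.77 mOsm/kg

297.8 mOsm/kg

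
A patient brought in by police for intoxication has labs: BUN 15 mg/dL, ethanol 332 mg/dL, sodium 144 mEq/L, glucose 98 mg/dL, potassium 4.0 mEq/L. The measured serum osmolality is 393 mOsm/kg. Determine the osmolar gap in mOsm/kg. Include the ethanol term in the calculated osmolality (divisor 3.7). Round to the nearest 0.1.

Calculated osmolality = 2·Na + glucose/18 + BUN/2.8 + ethanol/3.7
= 2·144 + 98/18 + 15/2.8 + 332/3.7
= 288 + 5.44 + 5.36 + 89.73
= 388.53 mOsm/kg ≈ 388.5 mOsm/kg
Osmolar gap = measured − calculated = 393 − 388.5 = 4.5 mOsm/kg

4.5 mOsm/kg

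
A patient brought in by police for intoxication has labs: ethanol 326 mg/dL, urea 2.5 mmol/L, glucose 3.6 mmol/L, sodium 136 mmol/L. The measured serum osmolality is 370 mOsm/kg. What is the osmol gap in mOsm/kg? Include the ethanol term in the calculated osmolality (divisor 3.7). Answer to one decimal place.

Calculated osmolality = 2·Na + glucose + urea + ethanol/3.7
= 2·136 + 3.6 + 2.5 + 326/3.7
= 272 + 3.60 + 2.50 + 88.11
= 366.21 mOsm/kg ≈ 366.2 mOsm/kg
Osmolar gap = measured − calculated = 370 − 366.2 = 3.8 mOsm/kg

3.8 mOsm/kg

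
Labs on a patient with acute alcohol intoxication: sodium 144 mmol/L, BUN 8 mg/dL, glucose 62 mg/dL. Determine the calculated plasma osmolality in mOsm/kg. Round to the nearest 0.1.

Calculated osmolality = 2·Na + glucose/18 + BUN/2.8
= 2·144 + 62/18 + 8/2.8
= 288 + 3.44 + 2.86
= 294.3 mOsm/kg

294.3 mOsm/kg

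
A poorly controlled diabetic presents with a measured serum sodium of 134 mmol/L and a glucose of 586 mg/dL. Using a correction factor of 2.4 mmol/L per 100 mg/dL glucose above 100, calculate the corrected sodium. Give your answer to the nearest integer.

Corrected Na = measured Na + 2.4 · (glucose − 100)/100
= 134 + 2.4 · (586 − 100)/100
= 134 + 11.7
= 145.7 mmol/L

146 mmol/L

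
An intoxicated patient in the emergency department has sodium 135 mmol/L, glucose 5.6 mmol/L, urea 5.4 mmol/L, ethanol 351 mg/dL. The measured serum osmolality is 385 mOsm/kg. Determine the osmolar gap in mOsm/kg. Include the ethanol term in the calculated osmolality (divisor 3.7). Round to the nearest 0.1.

Calculated osmolality = 2·Na + glucose + urea + ethanol/3.7
= 2·135 + 5.6 + 5.4 + 351/3.7
= 270 + 5.60 + 5.40 + 94.86
= 375.86 mOsm/kg ≈ 375.9 mOsm/kg
Osmolar gap = measured − calculated = 385 − 375.9 = 9.1 mOsm/kg

9.1 mOsm/kg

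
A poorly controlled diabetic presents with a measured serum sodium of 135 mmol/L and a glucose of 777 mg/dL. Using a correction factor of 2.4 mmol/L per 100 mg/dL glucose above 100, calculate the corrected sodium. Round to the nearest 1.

Corrected Na = measured Na + 2.4 · (glucose − 100)/100
= 135 + 2.4 · (777 − 100)/100
= 135 + 16.2
= 151.2 mmol/L

151 mmol/L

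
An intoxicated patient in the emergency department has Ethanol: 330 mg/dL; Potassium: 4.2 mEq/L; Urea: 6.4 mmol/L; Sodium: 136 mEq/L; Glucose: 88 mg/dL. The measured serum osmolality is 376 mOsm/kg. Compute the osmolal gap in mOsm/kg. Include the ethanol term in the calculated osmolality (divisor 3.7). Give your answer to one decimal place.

Calculated osmolality = 2·Na + glucose/18 + urea + ethanol/3.7
= 2·136 + 88/18 + 6.4 + 330/3.7
= 272 + 4.89 + 6.40 + 89.19
= 372.48 mOsm/kg ≈ 372.5 mOsm/kg
Osmolar gap = measured − calculated = 376 − 372.5 = 3.5 mOsm/kg

3.5 mOsm/kg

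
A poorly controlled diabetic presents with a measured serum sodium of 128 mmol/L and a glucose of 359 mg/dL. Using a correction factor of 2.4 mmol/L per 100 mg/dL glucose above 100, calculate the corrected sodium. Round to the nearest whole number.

134 mmol/L

Corrected Na = measured Na + 2.4 · (glucose − 100)/100
= 128 + 2.4 · (359 − 100)/100
= 128 + 6.2
= 134.2 mmol/L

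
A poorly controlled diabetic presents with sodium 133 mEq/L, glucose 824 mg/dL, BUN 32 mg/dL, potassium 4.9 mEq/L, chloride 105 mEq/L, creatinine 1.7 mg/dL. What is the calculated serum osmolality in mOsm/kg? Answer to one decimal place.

Calculated osmolality = 2·Na + glucose/18 + BUN/2.8
= 2·133 + 824/18 + 32/2.8
= 266 + 45.78 + 11.43
= 323.21 mOsm/kg

323.2 mOsm/kg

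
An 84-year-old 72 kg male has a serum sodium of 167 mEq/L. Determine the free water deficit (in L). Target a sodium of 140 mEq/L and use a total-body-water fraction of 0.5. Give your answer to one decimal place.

6.9 L

TBW = 0.5 · 72 = 36 L
Free water deficit = TBW · (Na/140 − 1)
= 36 · (167/140 − 1)
= 36 · 0.1929
= 6.94 L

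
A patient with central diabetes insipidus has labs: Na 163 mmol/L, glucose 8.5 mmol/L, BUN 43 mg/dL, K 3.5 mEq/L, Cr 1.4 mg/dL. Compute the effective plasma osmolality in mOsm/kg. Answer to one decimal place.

Effective osmolality excludes urea (freely permeant across cell membranes):
2·Na + glucose
= 2·163 + 8.5
= 326 + 8.5
= 334.5 mOsm/kg

334.5 mOsm/kg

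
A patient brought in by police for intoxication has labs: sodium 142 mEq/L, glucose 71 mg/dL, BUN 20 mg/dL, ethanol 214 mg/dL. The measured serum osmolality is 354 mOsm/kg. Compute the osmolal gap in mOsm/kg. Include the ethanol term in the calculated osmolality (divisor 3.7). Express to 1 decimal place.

1.1 mOsm/kg

Calculated osmolality = 2·Na + glucose/18 + BUN/2.8 + ethanol/3.7
= 2·142 + 71/18 + 20/2.8 + 214/3.7
= 284 + 3.94 + 7.14 + 57.84
= 352.92 mOsm/kg ≈ 352.9 mOsm/kg
Osmolar gap = measured − calculated = 354 − 352.9 = 1.1 mOsm/kg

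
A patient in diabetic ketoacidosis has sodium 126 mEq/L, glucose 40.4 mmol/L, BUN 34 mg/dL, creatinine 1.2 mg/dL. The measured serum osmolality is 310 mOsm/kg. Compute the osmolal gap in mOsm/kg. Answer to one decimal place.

Calculated osmolality = 2·Na + glucose + BUN/2.8
= 2·126 + 40.4 + 34/2.8
= 252 + 40.40 + 12.14
= 304.54 mOsm/kg ≈ 304.5 mOsm/kg
Osmolar gap = measured − calculated = 310 − 304.5 = 5.5 mOsm/kg

5.5 mOsm/kg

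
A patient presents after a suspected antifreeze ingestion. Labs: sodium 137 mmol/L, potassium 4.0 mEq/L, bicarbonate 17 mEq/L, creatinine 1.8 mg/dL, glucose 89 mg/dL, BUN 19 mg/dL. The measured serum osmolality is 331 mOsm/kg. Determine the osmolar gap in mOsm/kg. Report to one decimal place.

Calculated osmolality = 2·Na + glucose/18 + BUN/2.8
= 2·137 + 89/18 + 19/2.8
= 274 + 4.94 + 6.79
= 285.73 mOsm/kg ≈ 285.7 mOsm/kg
Osmolar gap = measured − calculated = 331 − 285.7 = 45.3 mOsm/kg

45.3 mOsm/kg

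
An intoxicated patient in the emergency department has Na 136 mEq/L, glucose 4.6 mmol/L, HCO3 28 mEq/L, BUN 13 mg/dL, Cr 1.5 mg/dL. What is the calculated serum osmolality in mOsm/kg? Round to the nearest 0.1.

281.2 mOsm/kg

Calculated osmolality = 2·Na + glucose + BUN/2.8
= 2·136 + 4.6 + 13/2.8
= 272 + 4.60 + 4.64
= 281.24 mOsm/kg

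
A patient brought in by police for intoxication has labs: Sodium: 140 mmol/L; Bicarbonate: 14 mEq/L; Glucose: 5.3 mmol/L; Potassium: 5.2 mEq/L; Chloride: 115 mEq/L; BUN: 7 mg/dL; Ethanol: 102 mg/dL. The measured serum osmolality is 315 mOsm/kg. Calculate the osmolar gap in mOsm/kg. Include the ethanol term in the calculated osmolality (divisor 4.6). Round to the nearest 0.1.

Calculated osmolality = 2·Na + glucose + BUN/2.8 + ethanol/4.6
= 2·140 + 5.3 + 7/2.8 + 102/4.6
= 280 + 5.30 + 2.50 + 22.17
= 309.97 mOsm/kg ≈ 310.0 mOsm/kg
Osmolar gap = measured − calculated = 315 − 310.0 = 5.0 mOsm/kg

5.0 mOsm/kg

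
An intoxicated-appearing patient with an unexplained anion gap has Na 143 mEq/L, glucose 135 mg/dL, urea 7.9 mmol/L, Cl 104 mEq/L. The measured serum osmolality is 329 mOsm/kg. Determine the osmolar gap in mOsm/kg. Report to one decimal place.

Calculated osmolality = 2·Na + glucose/18 + urea
= 2·143 + 135/18 + 7.9
= 286 + 7.50 + 7.90
= 301.4 mOsm/kg ≈ 301.4 mOsm/kg
Osmolar gap = measured − calculated = 329 − 301.4 = 27.6 mOsm/kg

27.6 mOsm/kg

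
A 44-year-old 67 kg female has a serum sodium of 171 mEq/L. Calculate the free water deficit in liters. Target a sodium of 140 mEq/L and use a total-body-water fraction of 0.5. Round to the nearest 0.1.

7.4 L

TBW = 0.5 · 67 = 33.5 L
Free water deficit = TBW · (Na/140 − 1)
= 33.5 · (171/140 − 1)
= 33.5 · 0.2214
= 7.42 L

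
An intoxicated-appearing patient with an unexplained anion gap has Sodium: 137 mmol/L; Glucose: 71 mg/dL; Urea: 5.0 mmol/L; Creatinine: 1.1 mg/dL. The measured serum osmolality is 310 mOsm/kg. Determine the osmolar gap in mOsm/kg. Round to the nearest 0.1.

27.1 mOsm/kg

Calculated osmolality = 2·Na + glucose/18 + urea
= 2·137 + 71/18 + 5
= 274 + 3.94 + 5
= 282.94 mOsm/kg ≈ 282.9 mOsm/kg
Osmolar gap = measured − calculated = 310 − 282.9 = 27.1 mOsm/kg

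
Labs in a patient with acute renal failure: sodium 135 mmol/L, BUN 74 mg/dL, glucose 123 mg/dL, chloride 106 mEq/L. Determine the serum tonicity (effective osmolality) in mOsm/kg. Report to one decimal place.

276.8 mOsm/kg

Effective osmolality excludes urea (freely permeant across cell membranes):
2·Na + glucose/18
= 2·135 + 123/18
= 270 + 6.83
= 276.83 mOsm/kg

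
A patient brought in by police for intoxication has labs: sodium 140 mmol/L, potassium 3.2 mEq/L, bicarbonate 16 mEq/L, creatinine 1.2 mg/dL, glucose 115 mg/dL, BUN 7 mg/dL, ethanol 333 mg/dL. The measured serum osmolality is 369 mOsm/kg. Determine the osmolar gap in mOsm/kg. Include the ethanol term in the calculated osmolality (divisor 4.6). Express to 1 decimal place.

Calculated osmolality = 2·Na + glucose/18 + BUN/2.8 + ethanol/4.6
= 2·140 + 115/18 + 7/2.8 + 333/4.6
= 280 + 6.39 + 2.50 + 72.39
= 361.28 mOsm/kg ≈ 361.3 mOsm/kg
Osmolar gap = measured − calculated = 369 − 361.3 = 7.7 mOsm/kg

7.7 mOsm/kg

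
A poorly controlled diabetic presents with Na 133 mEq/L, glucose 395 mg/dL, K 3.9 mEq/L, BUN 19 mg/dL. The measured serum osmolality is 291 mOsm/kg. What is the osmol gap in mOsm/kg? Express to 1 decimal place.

Calculated osmolality = 2·Na + glucose/18 + BUN/2.8
= 2·133 + 395/18 + 19/2.8
= 266 + 21.94 + 6.79
= 294.73 mOsm/kg ≈ 294.7 mOsm/kg
Osmolar gap = measured − calculated = 291 − 294.7 = -3.7 mOsm/kg

-3.7 mOsm/kg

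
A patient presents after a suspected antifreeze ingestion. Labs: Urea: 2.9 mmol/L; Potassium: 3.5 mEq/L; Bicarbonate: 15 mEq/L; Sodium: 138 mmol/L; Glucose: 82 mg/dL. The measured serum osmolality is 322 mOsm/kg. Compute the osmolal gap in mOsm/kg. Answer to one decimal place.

Calculated osmolality = 2·Na + glucose/18 + urea
= 2·138 + 82/18 + 2.9
= 276 + 4.56 + 2.90
= 283.46 mOsm/kg ≈ 283.5 mOsm/kg
Osmolar gap = measured − calculated = 322 − 283.5 = 38.5 mOsm/kg

38.5 mOsm/kg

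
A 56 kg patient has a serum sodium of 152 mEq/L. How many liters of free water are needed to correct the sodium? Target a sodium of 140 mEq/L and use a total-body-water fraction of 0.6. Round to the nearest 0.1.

2.9 L

TBW = 0.6 · 56 = 33.6 L
Free water deficit = TBW · (Na/140 − 1)
= 33.6 · (152/140 − 1)
= 33.6 · 0.0857
= 2.88 L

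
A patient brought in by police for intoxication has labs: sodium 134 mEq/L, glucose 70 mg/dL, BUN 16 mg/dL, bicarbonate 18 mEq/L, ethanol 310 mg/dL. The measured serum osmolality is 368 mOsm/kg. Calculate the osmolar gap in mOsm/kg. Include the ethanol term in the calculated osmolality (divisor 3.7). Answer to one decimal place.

Calculated osmolality = 2·Na + glucose/18 + BUN/2.8 + ethanol/3.7
= 2·134 + 70/18 + 16/2.8 + 310/3.7
= 268 + 3.89 + 5.71 + 83.78
= 361.38 mOsm/kg ≈ 361.4 mOsm/kg
Osmolar gap = measured − calculated = 368 − 361.4 = 6.6 mOsm/kg

6.6 mOsm/kg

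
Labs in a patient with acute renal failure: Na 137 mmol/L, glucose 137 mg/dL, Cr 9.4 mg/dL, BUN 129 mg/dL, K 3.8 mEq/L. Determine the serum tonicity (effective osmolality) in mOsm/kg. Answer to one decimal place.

Effective osmolality excludes urea (freely permeant across cell membranes):
2·Na + glucose/18
= 2·137 + 137/18
= 274 + 7.61
= 281.61 mOsm/kg

281.6 mOsm/kg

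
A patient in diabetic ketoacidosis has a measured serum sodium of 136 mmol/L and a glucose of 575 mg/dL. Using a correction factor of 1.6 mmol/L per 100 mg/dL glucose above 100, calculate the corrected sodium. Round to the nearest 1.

144 mmol/L

Corrected Na = measured Na + 1.6 · (glucose − 100)/100
= 136 + 1.6 · (575 − 100)/100
= 136 + 7.6
= 143.6 mmol/L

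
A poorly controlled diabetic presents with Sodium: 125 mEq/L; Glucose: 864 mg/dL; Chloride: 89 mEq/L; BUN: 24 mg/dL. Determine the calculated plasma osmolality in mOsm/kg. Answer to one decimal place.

306.6 mOsm/kg

Calculated osmolality = 2·Na + glucose/18 + BUN/2.8
= 2·125 + 864/18 + 24/2.8
= 250 + 48 + 8.57
= 306.57 mOsm/kg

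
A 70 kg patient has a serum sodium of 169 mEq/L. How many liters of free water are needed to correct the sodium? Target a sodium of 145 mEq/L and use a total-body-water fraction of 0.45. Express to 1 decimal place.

5.2 L

TBW = 0.45 · 70 = 31.5 L
Free water deficit = TBW · (Na/145 − 1)
= 31.5 · (169/145 − 1)
= 31.5 · 0.1655
= 5.21 L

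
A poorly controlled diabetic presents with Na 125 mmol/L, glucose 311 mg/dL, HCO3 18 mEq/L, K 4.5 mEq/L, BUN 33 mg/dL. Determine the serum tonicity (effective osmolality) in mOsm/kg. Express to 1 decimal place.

267.3 mOsm/kg

Effective osmolality excludes urea (freely permeant across cell membranes):
2·Na + glucose/18
= 2·125 + 311/18
= 250 + 17.28
= 267.28 mOsm/kg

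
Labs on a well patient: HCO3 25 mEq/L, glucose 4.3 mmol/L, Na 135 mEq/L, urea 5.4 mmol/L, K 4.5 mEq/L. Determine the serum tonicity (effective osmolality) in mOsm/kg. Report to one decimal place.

Effective osmolality excludes urea (freely permeant across cell membranes):
2·Na + glucose
= 2·135 + 4.3
= 270 + 4.3
= 274.3 mOsm/kg

274.3 mOsm/kg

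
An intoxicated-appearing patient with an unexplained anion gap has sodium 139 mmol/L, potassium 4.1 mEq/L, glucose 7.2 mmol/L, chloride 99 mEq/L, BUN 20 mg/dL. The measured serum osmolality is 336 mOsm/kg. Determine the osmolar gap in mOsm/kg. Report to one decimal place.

43.7 mOsm/kg

Calculated osmolality = 2·Na + glucose + BUN/2.8
= 2·139 + 7.2 + 20/2.8
= 278 + 7.20 + 7.14
= 292.34 mOsm/kg ≈ 292.3 mOsm/kg
Osmolar gap = measured − calculated = 336 − 292.3 = 43.7 mOsm/kg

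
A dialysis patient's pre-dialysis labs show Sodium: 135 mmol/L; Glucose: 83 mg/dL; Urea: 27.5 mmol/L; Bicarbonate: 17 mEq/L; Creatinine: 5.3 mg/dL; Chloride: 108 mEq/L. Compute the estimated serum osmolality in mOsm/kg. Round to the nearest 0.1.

302.1 mOsm/kg

Calculated osmolality = 2·Na + glucose/18 + urea
= 2·135 + 83/18 + 27.5
= 270 + 4.61 + 27.50
= 302.11 mOsm/kg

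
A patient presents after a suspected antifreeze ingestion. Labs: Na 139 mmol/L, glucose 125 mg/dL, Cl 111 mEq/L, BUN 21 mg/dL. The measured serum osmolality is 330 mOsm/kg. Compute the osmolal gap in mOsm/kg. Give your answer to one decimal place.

Calculated osmolality = 2·Na + glucose/18 + BUN/2.8
= 2·139 + 125/18 + 21/2.8
= 278 + 6.94 + 7.50
= 292.44 mOsm/kg ≈ 292.4 mOsm/kg
Osmolar gap = measured − calculated = 330 − 292.4 = 37.6 mOsm/kg

37.6 mOsm/kg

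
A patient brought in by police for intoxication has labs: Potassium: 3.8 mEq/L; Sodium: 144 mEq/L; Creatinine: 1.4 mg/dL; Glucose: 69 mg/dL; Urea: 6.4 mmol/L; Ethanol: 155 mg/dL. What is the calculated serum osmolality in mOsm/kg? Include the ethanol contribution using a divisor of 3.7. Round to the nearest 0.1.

340.1 mOsm/kg

Calculated osmolality = 2·Na + glucose/18 + urea + ethanol/3.7
= 2·144 + 69/18 + 6.4 + 155/3.7
= 288 + 3.83 + 6.40 + 41.89
= 340.12 mOsm/kg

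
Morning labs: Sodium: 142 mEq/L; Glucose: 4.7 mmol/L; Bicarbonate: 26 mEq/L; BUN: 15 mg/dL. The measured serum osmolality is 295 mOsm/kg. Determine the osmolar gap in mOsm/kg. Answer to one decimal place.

0.9 mOsm/kg

Calculated osmolality = 2·Na + glucose + BUN/2.8
= 2·142 + 4.7 + 15/2.8
= 284 + 4.70 + 5.36
= 294.06 mOsm/kg ≈ 294.1 mOsm/kg
Osmolar gap = measured − calculated = 295 − 294.1 = 0.9 mOsm/kg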